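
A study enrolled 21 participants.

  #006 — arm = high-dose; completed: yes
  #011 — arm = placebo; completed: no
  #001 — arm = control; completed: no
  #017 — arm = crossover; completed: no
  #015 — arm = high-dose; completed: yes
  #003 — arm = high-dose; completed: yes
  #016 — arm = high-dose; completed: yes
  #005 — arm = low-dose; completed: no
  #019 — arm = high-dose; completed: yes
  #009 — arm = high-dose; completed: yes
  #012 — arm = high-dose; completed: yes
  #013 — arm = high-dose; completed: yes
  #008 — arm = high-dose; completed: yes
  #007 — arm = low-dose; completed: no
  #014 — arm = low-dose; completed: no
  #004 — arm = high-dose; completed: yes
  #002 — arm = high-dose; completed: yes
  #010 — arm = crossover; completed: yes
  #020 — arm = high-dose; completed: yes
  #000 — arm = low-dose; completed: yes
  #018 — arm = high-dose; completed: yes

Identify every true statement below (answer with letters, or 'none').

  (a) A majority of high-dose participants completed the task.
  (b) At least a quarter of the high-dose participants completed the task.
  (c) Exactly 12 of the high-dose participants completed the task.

|A| = 13, |A ∩ B| = 13, |A ∖ B| = 0.
(a) |A ∩ B| > |A ∖ B|: holds.
(b) |A ∩ B| / |A| ≥ 1/4: holds.
(c) |A ∩ B| = 12: fails.

(a), (b)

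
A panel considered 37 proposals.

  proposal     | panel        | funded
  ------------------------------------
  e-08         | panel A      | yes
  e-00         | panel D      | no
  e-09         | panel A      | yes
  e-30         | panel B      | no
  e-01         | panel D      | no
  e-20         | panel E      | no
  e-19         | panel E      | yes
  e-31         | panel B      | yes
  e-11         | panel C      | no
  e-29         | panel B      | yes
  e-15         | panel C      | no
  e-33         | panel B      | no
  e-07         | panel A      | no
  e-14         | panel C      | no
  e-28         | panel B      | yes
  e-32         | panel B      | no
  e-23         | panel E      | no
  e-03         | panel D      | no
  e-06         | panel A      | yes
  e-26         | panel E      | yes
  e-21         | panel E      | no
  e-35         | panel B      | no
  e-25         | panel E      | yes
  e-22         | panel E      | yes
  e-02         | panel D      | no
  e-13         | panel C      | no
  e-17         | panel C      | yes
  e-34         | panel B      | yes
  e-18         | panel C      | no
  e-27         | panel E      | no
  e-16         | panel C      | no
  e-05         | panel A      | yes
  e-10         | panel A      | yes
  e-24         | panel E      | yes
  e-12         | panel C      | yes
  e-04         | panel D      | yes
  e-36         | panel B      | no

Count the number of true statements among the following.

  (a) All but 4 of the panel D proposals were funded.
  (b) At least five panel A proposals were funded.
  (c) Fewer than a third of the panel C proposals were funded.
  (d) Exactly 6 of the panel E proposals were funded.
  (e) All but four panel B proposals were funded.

(a) panel D: |A| = 5, |A ∩ B| = 1; needs |A ∖ B| = 4 — true.
(b) panel A: |A| = 6, |A ∩ B| = 5; needs |A ∩ B| ≥ 5 — true.
(c) panel C: |A| = 8, |A ∩ B| = 2; needs |A ∩ B| / |A| < 1/3 — true.
(d) panel E: |A| = 9, |A ∩ B| = 5; needs |A ∩ B| = 6 — false.
(e) panel B: |A| = 9, |A ∩ B| = 4; needs |A ∖ B| = 4 — false.

3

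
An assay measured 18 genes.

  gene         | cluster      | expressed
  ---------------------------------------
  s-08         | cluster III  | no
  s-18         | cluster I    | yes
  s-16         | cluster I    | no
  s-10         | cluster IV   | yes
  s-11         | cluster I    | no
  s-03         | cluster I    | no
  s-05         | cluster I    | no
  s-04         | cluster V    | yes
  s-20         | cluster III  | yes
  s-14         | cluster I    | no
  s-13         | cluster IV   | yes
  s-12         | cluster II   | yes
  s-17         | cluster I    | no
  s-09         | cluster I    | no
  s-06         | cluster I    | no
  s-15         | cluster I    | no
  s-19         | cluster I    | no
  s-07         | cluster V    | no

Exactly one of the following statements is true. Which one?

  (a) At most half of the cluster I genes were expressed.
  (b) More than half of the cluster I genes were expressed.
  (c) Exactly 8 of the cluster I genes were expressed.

|A| = 11, |A ∩ B| = 1, |A ∖ B| = 10.
(a) requires |A ∩ B| ≤ |A ∖ B|: true.
(b) requires |A ∩ B| > |A ∖ B|: false.
(c) requires |A ∩ B| = 8: false.

(a)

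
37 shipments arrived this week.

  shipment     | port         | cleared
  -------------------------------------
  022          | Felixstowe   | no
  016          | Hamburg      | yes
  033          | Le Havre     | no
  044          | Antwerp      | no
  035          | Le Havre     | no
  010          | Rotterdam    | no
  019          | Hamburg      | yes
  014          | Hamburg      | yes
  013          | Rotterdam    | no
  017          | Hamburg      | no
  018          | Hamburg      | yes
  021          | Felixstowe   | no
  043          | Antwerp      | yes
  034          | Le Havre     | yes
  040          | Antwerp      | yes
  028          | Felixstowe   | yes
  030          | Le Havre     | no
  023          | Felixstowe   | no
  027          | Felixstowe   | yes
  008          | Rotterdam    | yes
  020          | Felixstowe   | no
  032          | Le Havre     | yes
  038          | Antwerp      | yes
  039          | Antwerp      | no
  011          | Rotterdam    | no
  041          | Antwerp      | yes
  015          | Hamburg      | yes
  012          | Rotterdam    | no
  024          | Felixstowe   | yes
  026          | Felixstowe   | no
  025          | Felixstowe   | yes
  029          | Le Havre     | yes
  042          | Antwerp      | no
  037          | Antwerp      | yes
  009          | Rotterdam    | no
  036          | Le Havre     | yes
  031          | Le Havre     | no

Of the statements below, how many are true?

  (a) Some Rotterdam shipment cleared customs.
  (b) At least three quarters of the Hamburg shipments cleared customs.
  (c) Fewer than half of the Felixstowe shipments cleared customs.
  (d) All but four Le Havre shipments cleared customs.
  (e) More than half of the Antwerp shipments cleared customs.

5

(a) Rotterdam: |A| = 6, |A ∩ B| = 1; needs A ∩ B ≠ ∅ (|A ∩ B| ≥ 1) — true.
(b) Hamburg: |A| = 6, |A ∩ B| = 5; needs |A ∩ B| / |A| ≥ 3/4 — true.
(c) Felixstowe: |A| = 9, |A ∩ B| = 4; needs |A ∩ B| < |A ∖ B| — true.
(d) Le Havre: |A| = 8, |A ∩ B| = 4; needs |A ∖ B| = 4 — true.
(e) Antwerp: |A| = 8, |A ∩ B| = 5; needs |A ∩ B| > |A ∖ B| — true.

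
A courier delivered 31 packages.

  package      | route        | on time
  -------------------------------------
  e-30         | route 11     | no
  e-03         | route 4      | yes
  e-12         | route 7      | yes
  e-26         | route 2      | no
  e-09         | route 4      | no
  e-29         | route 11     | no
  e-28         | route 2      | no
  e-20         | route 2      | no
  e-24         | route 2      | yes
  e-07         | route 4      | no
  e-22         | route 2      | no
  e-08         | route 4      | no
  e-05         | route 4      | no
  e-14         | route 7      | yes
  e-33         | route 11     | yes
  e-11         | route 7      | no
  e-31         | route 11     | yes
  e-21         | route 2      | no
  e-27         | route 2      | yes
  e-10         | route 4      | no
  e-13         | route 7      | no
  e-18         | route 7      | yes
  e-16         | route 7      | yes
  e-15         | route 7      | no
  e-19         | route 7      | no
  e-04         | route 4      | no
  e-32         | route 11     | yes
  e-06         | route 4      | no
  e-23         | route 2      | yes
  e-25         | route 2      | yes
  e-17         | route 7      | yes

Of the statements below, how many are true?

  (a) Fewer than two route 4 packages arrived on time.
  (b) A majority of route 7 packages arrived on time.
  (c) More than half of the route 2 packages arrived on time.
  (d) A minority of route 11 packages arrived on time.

2

(a) route 4: |A| = 8, |A ∩ B| = 1; needs |A ∩ B| < 2 — true.
(b) route 7: |A| = 9, |A ∩ B| = 5; needs |A ∩ B| > |A ∖ B| — true.
(c) route 2: |A| = 9, |A ∩ B| = 4; needs |A ∩ B| > |A ∖ B| — false.
(d) route 11: |A| = 5, |A ∩ B| = 3; needs |A ∩ B| < |A ∖ B| — false.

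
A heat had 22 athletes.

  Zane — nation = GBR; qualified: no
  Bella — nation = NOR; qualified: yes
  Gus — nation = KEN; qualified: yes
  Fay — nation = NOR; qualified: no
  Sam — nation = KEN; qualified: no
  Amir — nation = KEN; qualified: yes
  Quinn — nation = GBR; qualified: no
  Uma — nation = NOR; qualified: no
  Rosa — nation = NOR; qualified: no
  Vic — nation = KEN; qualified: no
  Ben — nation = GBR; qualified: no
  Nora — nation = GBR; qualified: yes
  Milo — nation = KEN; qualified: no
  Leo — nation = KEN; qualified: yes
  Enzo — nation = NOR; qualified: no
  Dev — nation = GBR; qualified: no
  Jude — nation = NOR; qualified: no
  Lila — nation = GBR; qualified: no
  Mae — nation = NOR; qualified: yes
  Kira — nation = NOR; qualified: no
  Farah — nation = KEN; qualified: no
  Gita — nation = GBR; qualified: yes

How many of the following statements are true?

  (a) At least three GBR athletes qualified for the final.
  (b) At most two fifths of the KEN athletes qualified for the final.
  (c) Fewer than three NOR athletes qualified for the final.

(a) GBR: |A| = 7, |A ∩ B| = 2; needs |A ∩ B| ≥ 3 — false.
(b) KEN: |A| = 7, |A ∩ B| = 3; needs |A ∩ B| / |A| ≤ 2/5 — false.
(c) NOR: |A| = 8, |A ∩ B| = 2; needs |A ∩ B| < 3 — true.

1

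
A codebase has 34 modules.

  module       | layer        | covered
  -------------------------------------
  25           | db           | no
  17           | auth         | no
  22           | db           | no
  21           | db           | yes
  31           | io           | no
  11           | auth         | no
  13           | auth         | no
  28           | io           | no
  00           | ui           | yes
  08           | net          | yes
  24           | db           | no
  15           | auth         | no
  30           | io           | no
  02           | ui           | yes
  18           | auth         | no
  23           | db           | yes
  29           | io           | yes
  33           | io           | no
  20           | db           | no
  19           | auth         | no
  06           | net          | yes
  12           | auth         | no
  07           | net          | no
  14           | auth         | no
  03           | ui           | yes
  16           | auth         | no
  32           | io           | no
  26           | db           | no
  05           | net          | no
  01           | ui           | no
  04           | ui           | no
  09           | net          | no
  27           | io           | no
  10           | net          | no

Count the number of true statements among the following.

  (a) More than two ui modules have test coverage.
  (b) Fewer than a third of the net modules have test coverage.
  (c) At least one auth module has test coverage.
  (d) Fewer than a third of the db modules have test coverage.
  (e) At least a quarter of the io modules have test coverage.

2

(a) ui: |A| = 5, |A ∩ B| = 3; needs |A ∩ B| > 2 — true.
(b) net: |A| = 6, |A ∩ B| = 2; needs |A ∩ B| / |A| < 1/3 — false.
(c) auth: |A| = 9, |A ∩ B| = 0; needs A ∩ B ≠ ∅ (|A ∩ B| ≥ 1) — false.
(d) db: |A| = 7, |A ∩ B| = 2; needs |A ∩ B| / |A| < 1/3 — true.
(e) io: |A| = 7, |A ∩ B| = 1; needs |A ∩ B| / |A| ≥ 1/4 — false.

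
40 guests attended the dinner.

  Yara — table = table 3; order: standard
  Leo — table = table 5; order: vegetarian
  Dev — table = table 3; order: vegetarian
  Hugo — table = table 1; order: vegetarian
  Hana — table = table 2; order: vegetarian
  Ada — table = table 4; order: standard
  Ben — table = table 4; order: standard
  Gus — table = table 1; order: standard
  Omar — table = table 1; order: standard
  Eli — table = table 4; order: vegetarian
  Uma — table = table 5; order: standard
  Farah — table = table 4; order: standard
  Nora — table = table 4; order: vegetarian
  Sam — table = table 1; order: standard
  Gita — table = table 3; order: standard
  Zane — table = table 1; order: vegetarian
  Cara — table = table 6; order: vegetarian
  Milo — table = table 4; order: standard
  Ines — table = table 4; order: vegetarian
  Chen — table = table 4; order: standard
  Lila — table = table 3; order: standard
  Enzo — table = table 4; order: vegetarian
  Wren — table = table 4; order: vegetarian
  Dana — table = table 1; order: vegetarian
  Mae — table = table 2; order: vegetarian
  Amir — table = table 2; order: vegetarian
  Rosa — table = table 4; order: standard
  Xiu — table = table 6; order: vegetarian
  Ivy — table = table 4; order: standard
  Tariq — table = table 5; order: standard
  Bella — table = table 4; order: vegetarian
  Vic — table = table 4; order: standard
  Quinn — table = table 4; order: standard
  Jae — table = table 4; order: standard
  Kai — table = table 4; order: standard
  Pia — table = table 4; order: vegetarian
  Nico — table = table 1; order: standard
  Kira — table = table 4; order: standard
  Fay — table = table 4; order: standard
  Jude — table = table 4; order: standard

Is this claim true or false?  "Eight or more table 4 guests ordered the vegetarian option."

'Eight or more table 4 guests ordered the vegetarian option' holds iff |A ∩ B| ≥ 8.
|A| = 21, |A ∩ B| = 7, |A ∖ B| = 14.
|A ∩ B| = 7, so the statement is false.

False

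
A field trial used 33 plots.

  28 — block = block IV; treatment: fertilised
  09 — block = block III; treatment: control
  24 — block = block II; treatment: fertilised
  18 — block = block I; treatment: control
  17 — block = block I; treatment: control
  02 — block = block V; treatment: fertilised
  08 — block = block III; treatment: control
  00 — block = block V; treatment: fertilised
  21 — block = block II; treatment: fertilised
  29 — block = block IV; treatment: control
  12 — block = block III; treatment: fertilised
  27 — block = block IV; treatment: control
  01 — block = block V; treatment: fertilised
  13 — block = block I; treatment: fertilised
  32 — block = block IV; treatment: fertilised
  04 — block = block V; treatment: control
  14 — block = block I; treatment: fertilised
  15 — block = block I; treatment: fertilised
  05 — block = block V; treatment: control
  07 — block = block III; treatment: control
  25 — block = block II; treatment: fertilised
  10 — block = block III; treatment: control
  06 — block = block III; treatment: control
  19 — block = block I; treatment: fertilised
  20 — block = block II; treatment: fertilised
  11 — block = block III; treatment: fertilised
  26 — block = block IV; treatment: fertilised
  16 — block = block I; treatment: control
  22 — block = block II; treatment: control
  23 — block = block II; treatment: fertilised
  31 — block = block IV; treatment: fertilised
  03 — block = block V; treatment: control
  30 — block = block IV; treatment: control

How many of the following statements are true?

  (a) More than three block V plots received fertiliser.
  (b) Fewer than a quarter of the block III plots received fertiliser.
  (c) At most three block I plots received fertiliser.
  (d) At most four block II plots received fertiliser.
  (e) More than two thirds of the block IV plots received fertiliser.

0

(a) block V: |A| = 6, |A ∩ B| = 3; needs |A ∩ B| > 3 — false.
(b) block III: |A| = 7, |A ∩ B| = 2; needs |A ∩ B| / |A| < 1/4 — false.
(c) block I: |A| = 7, |A ∩ B| = 4; needs |A ∩ B| ≤ 3 — false.
(d) block II: |A| = 6, |A ∩ B| = 5; needs |A ∩ B| ≤ 4 — false.
(e) block IV: |A| = 7, |A ∩ B| = 4; needs |A ∩ B| / |A| > 2/3 — false.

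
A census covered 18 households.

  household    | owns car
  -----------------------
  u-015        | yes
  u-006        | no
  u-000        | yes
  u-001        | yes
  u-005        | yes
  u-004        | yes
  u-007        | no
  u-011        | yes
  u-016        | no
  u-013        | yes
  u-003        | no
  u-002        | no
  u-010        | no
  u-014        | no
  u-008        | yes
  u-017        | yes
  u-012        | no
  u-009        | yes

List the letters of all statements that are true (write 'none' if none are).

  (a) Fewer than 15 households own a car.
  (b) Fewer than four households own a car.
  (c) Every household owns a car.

|A| = 18, |A ∩ B| = 10, |A ∖ B| = 8.
(a) |A ∩ B| < 15: holds.
(b) |A ∩ B| < 4: fails.
(c) A ⊆ B, i.e. every element of A is in B (|A ∖ B| = 0): fails.

(a)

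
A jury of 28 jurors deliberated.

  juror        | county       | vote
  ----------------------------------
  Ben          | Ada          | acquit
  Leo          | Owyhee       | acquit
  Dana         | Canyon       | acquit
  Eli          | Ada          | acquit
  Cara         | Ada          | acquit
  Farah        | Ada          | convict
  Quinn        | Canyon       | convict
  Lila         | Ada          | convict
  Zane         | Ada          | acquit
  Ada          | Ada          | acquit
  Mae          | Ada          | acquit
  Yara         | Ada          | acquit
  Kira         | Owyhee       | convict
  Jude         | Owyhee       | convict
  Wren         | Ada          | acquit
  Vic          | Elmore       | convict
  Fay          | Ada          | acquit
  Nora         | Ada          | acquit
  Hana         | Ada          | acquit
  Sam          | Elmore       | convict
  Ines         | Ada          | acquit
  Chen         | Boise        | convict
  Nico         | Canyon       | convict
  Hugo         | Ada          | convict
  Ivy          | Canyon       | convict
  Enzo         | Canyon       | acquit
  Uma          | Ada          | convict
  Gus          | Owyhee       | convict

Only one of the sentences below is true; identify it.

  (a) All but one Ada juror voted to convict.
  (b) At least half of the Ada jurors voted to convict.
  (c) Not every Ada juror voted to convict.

|A| = 16, |A ∩ B| = 4, |A ∖ B| = 12.
(a) requires |A ∖ B| = 1: false.
(b) requires |A ∩ B| ≥ |A ∖ B|: false.
(c) requires A ⊄ B (|A ∖ B| ≥ 1): true.

(c)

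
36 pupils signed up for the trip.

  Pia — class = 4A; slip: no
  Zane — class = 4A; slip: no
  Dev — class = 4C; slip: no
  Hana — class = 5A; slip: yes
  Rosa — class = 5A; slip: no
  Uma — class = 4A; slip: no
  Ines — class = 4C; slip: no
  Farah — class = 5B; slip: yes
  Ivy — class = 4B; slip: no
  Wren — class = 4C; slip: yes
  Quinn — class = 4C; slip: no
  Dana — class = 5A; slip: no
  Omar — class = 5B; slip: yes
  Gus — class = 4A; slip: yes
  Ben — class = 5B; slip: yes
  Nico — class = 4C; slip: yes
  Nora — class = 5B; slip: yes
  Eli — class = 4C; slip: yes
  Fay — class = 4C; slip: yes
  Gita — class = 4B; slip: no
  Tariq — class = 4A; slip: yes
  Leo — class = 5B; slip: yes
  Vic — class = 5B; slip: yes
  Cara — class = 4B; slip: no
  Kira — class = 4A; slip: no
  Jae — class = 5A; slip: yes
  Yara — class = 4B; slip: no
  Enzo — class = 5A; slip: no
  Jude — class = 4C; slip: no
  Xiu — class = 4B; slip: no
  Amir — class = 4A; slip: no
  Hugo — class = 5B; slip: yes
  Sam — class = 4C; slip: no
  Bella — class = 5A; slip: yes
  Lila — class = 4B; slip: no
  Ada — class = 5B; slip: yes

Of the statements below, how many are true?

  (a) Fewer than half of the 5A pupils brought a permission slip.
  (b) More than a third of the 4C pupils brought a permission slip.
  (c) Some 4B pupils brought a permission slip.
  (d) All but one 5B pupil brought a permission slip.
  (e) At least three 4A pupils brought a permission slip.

1

(a) 5A: |A| = 6, |A ∩ B| = 3; needs |A ∩ B| < |A ∖ B| — false.
(b) 4C: |A| = 9, |A ∩ B| = 4; needs |A ∩ B| / |A| > 1/3 — true.
(c) 4B: |A| = 6, |A ∩ B| = 0; needs A ∩ B ≠ ∅ (|A ∩ B| ≥ 1) — false.
(d) 5B: |A| = 8, |A ∩ B| = 8; needs |A ∖ B| = 1 — false.
(e) 4A: |A| = 7, |A ∩ B| = 2; needs |A ∩ B| ≥ 3 — false.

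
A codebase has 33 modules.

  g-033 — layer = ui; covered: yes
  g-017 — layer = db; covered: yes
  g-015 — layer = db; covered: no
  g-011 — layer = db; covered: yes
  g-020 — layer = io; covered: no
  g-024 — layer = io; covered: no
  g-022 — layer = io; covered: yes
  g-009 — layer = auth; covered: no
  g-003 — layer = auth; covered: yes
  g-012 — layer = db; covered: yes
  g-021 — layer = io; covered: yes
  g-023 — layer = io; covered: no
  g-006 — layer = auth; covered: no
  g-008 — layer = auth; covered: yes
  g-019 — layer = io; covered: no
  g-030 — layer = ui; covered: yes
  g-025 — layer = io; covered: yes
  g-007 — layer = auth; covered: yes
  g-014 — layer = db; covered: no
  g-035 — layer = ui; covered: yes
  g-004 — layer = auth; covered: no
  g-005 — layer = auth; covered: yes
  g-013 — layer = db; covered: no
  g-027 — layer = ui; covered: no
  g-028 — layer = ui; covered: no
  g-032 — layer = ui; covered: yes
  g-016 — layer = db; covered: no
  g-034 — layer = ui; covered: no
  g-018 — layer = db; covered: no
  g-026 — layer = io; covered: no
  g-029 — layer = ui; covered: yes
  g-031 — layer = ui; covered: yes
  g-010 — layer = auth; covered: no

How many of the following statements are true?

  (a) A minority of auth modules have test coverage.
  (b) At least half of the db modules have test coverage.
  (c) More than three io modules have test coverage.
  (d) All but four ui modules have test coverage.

0

(a) auth: |A| = 8, |A ∩ B| = 4; needs |A ∩ B| < |A ∖ B| — false.
(b) db: |A| = 8, |A ∩ B| = 3; needs |A ∩ B| ≥ |A ∖ B| — false.
(c) io: |A| = 8, |A ∩ B| = 3; needs |A ∩ B| > 3 — false.
(d) ui: |A| = 9, |A ∩ B| = 6; needs |A ∖ B| = 4 — false.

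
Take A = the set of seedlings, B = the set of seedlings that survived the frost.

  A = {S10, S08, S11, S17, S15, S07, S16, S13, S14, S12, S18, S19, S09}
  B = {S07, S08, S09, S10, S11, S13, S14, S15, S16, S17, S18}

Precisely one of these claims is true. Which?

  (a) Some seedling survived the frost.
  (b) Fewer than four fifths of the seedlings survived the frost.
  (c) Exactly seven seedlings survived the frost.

|A| = 13, |A ∩ B| = 11, |A ∖ B| = 2.
(a) requires A ∩ B ≠ ∅ (|A ∩ B| ≥ 1): true.
(b) requires |A ∩ B| / |A| < 4/5: false.
(c) requires |A ∩ B| = 7: false.

(a)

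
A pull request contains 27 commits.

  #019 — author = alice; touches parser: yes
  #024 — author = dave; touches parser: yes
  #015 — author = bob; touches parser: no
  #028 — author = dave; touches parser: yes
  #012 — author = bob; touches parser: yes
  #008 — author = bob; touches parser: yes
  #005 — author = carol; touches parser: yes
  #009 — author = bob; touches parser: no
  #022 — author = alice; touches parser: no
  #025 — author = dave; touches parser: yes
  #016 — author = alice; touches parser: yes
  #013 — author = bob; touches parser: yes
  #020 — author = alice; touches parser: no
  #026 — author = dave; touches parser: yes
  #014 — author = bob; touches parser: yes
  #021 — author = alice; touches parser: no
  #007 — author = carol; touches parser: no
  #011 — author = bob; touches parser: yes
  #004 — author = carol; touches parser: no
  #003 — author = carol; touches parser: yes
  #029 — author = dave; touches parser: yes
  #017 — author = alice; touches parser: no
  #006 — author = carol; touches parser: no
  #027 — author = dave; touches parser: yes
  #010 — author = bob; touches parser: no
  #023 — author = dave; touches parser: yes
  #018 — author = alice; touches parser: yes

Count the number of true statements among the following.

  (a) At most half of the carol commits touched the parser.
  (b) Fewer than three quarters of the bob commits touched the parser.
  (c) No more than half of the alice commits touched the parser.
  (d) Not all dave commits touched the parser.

3

(a) carol: |A| = 5, |A ∩ B| = 2; needs |A ∩ B| ≤ |A ∖ B| — true.
(b) bob: |A| = 8, |A ∩ B| = 5; needs |A ∩ B| / |A| < 3/4 — true.
(c) alice: |A| = 7, |A ∩ B| = 3; needs |A ∩ B| ≤ |A ∖ B| — true.
(d) dave: |A| = 7, |A ∩ B| = 7; needs A ⊄ B (|A ∖ B| ≥ 1) — false.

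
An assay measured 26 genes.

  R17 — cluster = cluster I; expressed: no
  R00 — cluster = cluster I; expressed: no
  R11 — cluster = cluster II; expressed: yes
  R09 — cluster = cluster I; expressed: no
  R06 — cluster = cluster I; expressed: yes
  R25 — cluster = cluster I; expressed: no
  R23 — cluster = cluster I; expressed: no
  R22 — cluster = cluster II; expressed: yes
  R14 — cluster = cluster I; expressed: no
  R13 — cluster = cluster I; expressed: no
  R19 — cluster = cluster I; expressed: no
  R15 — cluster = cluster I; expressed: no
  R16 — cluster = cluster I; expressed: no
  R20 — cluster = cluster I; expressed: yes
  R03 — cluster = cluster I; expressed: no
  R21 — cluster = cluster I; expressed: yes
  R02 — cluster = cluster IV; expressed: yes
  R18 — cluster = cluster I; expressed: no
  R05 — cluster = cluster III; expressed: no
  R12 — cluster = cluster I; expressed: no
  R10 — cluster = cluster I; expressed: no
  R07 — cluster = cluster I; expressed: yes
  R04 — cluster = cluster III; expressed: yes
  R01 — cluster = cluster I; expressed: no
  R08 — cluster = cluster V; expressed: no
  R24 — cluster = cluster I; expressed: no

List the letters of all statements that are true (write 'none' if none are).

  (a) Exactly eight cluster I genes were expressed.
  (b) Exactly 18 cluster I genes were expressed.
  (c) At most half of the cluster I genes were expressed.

|A| = 20, |A ∩ B| = 4, |A ∖ B| = 16.
(a) |A ∩ B| = 8: fails.
(b) |A ∩ B| = 18: fails.
(c) |A ∩ B| ≤ |A ∖ B|: holds.

(c)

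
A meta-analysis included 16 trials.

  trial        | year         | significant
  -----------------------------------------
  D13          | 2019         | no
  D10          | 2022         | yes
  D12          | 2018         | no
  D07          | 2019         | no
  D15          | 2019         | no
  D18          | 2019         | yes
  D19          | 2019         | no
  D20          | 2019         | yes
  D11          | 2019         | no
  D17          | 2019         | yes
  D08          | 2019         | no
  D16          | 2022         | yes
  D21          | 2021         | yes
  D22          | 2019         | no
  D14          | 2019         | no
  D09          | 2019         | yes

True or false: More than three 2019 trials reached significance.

True

The determiner here denotes the relation: |A ∩ B| > 3.
A (the restrictor) = {D13, D07, D15, D18, D19, D20, D11, D17, D08, D22, D14, D09}, |A| = 12.
A ∩ B = {D18, D20, D17, D09}, so |A ∩ B| = 4.
|A ∩ B| = 4, so the statement is true.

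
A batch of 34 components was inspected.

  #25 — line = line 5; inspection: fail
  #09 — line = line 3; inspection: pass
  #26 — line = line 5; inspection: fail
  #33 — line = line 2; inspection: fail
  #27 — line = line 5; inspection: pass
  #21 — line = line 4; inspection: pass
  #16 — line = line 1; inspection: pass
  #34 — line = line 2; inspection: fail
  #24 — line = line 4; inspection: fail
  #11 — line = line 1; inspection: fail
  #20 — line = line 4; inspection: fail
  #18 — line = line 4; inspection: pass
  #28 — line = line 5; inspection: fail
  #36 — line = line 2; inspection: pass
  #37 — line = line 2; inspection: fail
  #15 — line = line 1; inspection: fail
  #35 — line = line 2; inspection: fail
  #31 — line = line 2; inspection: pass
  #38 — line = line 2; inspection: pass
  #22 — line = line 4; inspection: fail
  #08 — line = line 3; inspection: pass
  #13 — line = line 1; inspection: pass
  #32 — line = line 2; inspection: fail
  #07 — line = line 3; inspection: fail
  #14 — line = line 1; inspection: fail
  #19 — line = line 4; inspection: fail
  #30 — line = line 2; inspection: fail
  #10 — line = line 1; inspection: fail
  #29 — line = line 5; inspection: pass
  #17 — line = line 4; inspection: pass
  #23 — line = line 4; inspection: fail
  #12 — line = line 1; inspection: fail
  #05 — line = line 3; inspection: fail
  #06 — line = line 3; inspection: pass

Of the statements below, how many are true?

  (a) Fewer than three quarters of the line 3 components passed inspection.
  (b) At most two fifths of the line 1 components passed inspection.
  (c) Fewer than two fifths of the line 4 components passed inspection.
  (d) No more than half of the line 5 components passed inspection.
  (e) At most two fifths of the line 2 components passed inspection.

(a) line 3: |A| = 5, |A ∩ B| = 3; needs |A ∩ B| / |A| < 3/4 — true.
(b) line 1: |A| = 7, |A ∩ B| = 2; needs |A ∩ B| / |A| ≤ 2/5 — true.
(c) line 4: |A| = 8, |A ∩ B| = 3; needs |A ∩ B| / |A| < 2/5 — true.
(d) line 5: |A| = 5, |A ∩ B| = 2; needs |A ∩ B| ≤ |A ∖ B| — true.
(e) line 2: |A| = 9, |A ∩ B| = 3; needs |A ∩ B| / |A| ≤ 2/5 — true.

5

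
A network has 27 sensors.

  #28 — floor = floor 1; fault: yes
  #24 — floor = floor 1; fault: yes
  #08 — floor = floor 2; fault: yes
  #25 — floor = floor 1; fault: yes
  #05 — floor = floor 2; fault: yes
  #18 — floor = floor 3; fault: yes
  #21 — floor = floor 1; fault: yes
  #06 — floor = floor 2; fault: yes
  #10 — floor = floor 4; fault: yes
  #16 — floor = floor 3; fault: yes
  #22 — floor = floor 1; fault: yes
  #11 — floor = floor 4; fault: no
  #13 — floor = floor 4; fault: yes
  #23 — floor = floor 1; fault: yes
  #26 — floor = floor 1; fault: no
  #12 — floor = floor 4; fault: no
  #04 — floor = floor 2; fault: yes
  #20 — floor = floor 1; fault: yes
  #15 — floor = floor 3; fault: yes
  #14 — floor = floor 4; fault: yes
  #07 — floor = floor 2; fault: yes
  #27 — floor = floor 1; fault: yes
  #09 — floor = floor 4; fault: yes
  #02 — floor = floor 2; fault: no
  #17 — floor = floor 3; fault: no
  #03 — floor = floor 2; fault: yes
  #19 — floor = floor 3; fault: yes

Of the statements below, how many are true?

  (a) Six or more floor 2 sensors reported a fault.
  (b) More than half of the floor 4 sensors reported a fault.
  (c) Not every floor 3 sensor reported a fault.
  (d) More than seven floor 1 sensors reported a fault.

(a) floor 2: |A| = 7, |A ∩ B| = 6; needs |A ∩ B| ≥ 6 — true.
(b) floor 4: |A| = 6, |A ∩ B| = 4; needs |A ∩ B| > |A ∖ B| — true.
(c) floor 3: |A| = 5, |A ∩ B| = 4; needs A ⊄ B (|A ∖ B| ≥ 1) — true.
(d) floor 1: |A| = 9, |A ∩ B| = 8; needs |A ∩ B| > 7 — true.

4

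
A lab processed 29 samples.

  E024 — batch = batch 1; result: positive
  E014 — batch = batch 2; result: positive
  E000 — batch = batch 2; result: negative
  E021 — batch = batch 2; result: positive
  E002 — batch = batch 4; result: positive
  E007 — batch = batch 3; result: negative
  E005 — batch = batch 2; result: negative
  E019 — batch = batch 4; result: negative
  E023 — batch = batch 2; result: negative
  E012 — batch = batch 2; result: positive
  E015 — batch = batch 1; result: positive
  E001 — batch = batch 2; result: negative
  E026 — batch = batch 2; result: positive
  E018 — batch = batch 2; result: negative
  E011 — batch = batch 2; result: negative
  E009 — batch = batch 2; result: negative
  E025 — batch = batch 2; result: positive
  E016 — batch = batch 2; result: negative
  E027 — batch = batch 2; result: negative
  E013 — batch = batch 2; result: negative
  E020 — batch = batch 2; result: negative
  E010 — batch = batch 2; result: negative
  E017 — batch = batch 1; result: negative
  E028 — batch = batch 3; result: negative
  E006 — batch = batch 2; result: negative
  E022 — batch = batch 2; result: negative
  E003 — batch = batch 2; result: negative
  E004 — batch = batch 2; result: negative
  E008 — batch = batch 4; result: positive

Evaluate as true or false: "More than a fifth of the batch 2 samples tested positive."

True

The determiner here denotes the relation: |A ∩ B| / |A| > 1/5.
|A| = 21, |A ∩ B| = 5, |A ∖ B| = 16.
|A ∩ B|/|A| = 5/21, so the statement is true.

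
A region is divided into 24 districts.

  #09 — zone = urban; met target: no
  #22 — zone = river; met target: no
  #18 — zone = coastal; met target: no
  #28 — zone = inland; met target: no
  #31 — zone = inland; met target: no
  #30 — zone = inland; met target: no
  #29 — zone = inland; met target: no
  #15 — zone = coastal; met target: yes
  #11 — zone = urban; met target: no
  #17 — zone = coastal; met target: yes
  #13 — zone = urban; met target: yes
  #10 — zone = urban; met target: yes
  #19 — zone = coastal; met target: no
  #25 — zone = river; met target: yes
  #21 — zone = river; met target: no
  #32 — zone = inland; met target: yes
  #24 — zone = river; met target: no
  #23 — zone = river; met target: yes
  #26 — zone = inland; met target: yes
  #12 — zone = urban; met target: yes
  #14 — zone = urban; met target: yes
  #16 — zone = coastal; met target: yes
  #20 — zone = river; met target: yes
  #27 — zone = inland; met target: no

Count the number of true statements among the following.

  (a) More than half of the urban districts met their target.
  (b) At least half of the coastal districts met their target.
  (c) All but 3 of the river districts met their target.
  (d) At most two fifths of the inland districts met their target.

4

(a) urban: |A| = 6, |A ∩ B| = 4; needs |A ∩ B| > |A ∖ B| — true.
(b) coastal: |A| = 5, |A ∩ B| = 3; needs |A ∩ B| ≥ |A ∖ B| — true.
(c) river: |A| = 6, |A ∩ B| = 3; needs |A ∖ B| = 3 — true.
(d) inland: |A| = 7, |A ∩ B| = 2; needs |A ∩ B| / |A| ≤ 2/5 — true.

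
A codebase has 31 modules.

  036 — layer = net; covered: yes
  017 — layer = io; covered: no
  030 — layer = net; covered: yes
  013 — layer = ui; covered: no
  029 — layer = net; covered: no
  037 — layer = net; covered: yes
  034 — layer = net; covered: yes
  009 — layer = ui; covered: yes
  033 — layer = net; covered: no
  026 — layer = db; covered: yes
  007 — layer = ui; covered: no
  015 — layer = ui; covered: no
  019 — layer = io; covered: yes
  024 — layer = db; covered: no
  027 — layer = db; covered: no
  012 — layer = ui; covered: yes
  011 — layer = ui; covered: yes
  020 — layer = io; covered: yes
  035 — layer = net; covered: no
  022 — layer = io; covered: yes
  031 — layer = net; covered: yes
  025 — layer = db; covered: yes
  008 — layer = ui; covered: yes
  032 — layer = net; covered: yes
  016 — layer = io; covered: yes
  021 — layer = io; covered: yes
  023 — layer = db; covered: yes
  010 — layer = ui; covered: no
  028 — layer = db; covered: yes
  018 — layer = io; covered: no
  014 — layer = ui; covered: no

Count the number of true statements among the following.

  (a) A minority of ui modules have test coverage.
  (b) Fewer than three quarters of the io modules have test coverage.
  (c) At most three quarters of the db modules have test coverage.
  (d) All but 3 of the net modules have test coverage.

4

(a) ui: |A| = 9, |A ∩ B| = 4; needs |A ∩ B| < |A ∖ B| — true.
(b) io: |A| = 7, |A ∩ B| = 5; needs |A ∩ B| / |A| < 3/4 — true.
(c) db: |A| = 6, |A ∩ B| = 4; needs |A ∩ B| / |A| ≤ 3/4 — true.
(d) net: |A| = 9, |A ∩ B| = 6; needs |A ∖ B| = 3 — true.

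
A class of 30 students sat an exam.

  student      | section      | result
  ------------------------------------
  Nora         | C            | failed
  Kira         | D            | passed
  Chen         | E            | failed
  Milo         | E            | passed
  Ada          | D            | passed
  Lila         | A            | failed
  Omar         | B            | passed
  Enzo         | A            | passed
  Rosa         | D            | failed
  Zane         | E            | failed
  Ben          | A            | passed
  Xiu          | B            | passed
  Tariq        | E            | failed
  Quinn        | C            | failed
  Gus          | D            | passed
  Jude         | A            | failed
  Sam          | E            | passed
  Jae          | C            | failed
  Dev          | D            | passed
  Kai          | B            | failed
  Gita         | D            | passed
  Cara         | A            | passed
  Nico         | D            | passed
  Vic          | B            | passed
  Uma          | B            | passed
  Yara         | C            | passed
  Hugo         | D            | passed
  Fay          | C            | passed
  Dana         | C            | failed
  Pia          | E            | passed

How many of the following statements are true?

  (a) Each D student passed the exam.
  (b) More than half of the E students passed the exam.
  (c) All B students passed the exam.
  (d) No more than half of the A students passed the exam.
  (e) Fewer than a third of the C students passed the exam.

(a) D: |A| = 8, |A ∩ B| = 7; needs A ⊆ B, i.e. every element of A is in B (|A ∖ B| = 0) — false.
(b) E: |A| = 6, |A ∩ B| = 3; needs |A ∩ B| > |A ∖ B| — false.
(c) B: |A| = 5, |A ∩ B| = 4; needs A ⊆ B, i.e. every element of A is in B (|A ∖ B| = 0) — false.
(d) A: |A| = 5, |A ∩ B| = 3; needs |A ∩ B| ≤ |A ∖ B| — false.
(e) C: |A| = 6, |A ∩ B| = 2; needs |A ∩ B| / |A| < 1/3 — false.

0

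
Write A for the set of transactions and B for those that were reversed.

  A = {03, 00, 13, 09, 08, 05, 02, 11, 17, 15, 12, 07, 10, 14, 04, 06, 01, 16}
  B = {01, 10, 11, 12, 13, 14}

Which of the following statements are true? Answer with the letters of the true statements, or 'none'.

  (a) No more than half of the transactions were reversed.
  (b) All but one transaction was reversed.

|A| = 18, |A ∩ B| = 6, |A ∖ B| = 12.
(a) |A ∩ B| ≤ |A ∖ B|: holds.
(b) |A ∖ B| = 1: fails.

(a)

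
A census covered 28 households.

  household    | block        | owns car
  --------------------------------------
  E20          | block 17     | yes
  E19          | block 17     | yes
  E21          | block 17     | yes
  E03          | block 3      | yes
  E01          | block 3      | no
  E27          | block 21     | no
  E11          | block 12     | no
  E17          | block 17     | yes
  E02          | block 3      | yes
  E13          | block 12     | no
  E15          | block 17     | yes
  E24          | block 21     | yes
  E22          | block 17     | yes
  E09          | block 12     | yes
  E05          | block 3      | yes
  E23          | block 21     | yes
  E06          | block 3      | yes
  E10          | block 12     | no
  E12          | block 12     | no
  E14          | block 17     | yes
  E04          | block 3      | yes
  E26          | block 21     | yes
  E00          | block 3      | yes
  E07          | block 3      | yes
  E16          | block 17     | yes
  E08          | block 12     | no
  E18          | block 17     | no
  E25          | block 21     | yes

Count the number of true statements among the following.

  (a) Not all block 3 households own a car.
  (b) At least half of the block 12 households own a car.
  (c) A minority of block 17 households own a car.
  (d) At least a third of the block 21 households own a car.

(a) block 3: |A| = 8, |A ∩ B| = 7; needs A ⊄ B (|A ∖ B| ≥ 1) — true.
(b) block 12: |A| = 6, |A ∩ B| = 1; needs |A ∩ B| ≥ |A ∖ B| — false.
(c) block 17: |A| = 9, |A ∩ B| = 8; needs |A ∩ B| < |A ∖ B| — false.
(d) block 21: |A| = 5, |A ∩ B| = 4; needs |A ∩ B| / |A| ≥ 1/3 — true.

2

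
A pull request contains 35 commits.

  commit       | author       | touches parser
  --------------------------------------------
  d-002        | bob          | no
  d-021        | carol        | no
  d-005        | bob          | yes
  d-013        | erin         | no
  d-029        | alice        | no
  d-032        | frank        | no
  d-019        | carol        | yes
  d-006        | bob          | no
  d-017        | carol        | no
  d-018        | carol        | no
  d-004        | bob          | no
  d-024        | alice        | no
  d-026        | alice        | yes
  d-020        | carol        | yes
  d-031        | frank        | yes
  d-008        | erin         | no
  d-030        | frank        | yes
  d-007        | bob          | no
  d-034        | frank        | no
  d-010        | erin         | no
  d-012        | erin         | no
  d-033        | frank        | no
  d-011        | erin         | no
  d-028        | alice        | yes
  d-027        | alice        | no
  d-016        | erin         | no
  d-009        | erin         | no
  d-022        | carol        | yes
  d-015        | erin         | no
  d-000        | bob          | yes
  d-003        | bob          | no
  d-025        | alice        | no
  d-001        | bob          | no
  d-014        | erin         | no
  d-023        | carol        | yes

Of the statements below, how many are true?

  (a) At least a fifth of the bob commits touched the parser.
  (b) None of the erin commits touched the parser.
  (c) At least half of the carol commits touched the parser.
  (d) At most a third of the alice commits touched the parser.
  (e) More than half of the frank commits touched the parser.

(a) bob: |A| = 8, |A ∩ B| = 2; needs |A ∩ B| / |A| ≥ 1/5 — true.
(b) erin: |A| = 9, |A ∩ B| = 0; needs A ∩ B = ∅ (|A ∩ B| = 0) — true.
(c) carol: |A| = 7, |A ∩ B| = 4; needs |A ∩ B| ≥ |A ∖ B| — true.
(d) alice: |A| = 6, |A ∩ B| = 2; needs |A ∩ B| / |A| ≤ 1/3 — true.
(e) frank: |A| = 5, |A ∩ B| = 2; needs |A ∩ B| > |A ∖ B| — false.

4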